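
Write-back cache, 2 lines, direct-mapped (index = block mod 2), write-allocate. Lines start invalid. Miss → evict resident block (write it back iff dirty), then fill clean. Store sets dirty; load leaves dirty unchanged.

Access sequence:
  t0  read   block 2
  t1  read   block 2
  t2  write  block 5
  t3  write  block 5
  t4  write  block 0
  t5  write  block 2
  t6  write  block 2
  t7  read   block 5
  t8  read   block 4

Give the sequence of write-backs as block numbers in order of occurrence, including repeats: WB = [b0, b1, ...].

  0 | R B2 → L0 miss [-]
  1 | R B2 → L0 hit [-]
  2 | W B5 → L1 miss [D]
  3 | W B5 → L1 hit [D]
  4 | W B0 → L0 miss [D]
  5 | W B2 → L0 miss wb→B0 [D]
  6 | W B2 → L0 hit [D]
  7 | R B5 → L1 hit [D]
  8 | R B4 → L0 miss wb→B2 [-]

WB = [0, 2]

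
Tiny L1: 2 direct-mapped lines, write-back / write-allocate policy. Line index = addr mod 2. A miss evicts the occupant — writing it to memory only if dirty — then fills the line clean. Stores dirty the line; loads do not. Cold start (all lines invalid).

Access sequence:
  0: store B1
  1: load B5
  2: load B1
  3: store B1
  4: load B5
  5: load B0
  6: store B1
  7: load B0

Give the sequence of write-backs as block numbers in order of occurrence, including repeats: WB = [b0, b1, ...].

WB = [1, 1]

0: W B1 -> L1 miss  d=D]
1: R B5 -> L1 miss wb->B1  d=-]
2: R B1 -> L1 miss  d=-]
3: W B1 -> L1 hit  d=D]
4: R B5 -> L1 miss wb->B1  d=-]
5: R B0 -> L0 miss  d=-]
6: W B1 -> L1 miss  d=D]
7: R B0 -> L0 hit  d=-]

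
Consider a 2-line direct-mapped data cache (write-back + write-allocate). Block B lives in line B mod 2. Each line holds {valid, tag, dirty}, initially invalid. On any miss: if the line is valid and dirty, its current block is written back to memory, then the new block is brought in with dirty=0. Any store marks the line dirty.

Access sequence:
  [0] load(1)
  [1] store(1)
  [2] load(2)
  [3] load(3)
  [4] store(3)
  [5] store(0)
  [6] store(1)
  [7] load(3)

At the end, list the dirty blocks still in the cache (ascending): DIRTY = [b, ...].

0: R B1 -> L1 miss  d=-]
1: W B1 -> L1 hit  d=D]
2: R B2 -> L0 miss  d=-]
3: R B3 -> L1 miss wb->B1  d=-]
4: W B3 -> L1 hit  d=D]
5: W B0 -> L0 miss  d=D]
6: W B1 -> L1 miss wb->B3  d=D]
7: R B3 -> L1 miss wb->B1  d=-]

DIRTY = [0]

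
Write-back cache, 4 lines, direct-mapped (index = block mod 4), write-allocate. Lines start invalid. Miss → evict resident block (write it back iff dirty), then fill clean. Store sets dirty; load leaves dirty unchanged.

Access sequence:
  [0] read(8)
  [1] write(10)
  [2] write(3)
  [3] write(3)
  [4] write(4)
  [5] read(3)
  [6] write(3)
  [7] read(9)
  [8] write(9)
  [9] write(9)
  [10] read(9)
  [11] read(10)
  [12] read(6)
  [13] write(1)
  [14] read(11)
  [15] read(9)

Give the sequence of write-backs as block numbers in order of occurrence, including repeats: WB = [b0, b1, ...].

WB = [10, 9, 3, 1]

0: R B8 -> L0 miss  d=-]
1: W B10 -> L2 miss  d=D]
2: W B3 -> L3 miss  d=D]
3: W B3 -> L3 hit  d=D]
4: W B4 -> L0 miss  d=D]
5: R B3 -> L3 hit  d=D]
6: W B3 -> L3 hit  d=D]
7: R B9 -> L1 miss  d=-]
8: W B9 -> L1 hit  d=D]
9: W B9 -> L1 hit  d=D]
10: R B9 -> L1 hit  d=D]
11: R B10 -> L2 hit  d=D]
12: R B6 -> L2 miss wb->B10  d=-]
13: W B1 -> L1 miss wb->B9  d=D]
14: R B11 -> L3 miss wb->B3  d=-]
15: R B9 -> L1 miss wb->B1  d=-]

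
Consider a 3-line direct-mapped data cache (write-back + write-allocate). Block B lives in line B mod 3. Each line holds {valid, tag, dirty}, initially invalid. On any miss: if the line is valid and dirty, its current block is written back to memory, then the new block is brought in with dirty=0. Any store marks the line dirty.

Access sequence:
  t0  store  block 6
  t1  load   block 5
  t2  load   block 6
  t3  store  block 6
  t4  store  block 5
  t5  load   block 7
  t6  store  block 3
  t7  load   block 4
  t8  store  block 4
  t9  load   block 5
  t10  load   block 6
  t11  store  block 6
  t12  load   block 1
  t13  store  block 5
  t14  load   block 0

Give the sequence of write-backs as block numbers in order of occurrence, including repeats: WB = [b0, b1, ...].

WB = [6, 3, 4, 6]

0: W B6 -> L0 miss  d=D]
1: R B5 -> L2 miss  d=-]
2: R B6 -> L0 hit  d=D]
3: W B6 -> L0 hit  d=D]
4: W B5 -> L2 hit  d=D]
5: R B7 -> L1 miss  d=-]
6: W B3 -> L0 miss wb->B6  d=D]
7: R B4 -> L1 miss  d=-]
8: W B4 -> L1 hit  d=D]
9: R B5 -> L2 hit  d=D]
10: R B6 -> L0 miss wb->B3  d=-]
11: W B6 -> L0 hit  d=D]
12: R B1 -> L1 miss wb->B4  d=-]
13: W B5 -> L2 hit  d=D]
14: R B0 -> L0 miss wb->B6  d=-]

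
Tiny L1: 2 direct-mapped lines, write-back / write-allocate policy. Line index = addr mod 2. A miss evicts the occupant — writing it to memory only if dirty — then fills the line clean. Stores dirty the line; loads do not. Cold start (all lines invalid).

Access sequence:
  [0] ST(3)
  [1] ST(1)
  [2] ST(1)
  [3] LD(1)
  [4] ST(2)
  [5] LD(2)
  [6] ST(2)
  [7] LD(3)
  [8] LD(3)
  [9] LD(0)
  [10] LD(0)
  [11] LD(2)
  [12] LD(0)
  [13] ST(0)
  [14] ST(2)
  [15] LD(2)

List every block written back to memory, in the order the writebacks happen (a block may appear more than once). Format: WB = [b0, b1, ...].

  0 | W B3 → L1 miss [D]
  1 | W B1 → L1 miss wb→B3 [D]
  2 | W B1 → L1 hit [D]
  3 | R B1 → L1 hit [D]
  4 | W B2 → L0 miss [D]
  5 | R B2 → L0 hit [D]
  6 | W B2 → L0 hit [D]
  7 | R B3 → L1 miss wb→B1 [-]
  8 | R B3 → L1 hit [-]
  9 | R B0 → L0 miss wb→B2 [-]
  10 | R B0 → L0 hit [-]
  11 | R B2 → L0 miss [-]
  12 | R B0 → L0 miss [-]
  13 | W B0 → L0 hit [D]
  14 | W B2 → L0 miss wb→B0 [D]
  15 | R B2 → L0 hit [D]

WB = [3, 1, 2, 0]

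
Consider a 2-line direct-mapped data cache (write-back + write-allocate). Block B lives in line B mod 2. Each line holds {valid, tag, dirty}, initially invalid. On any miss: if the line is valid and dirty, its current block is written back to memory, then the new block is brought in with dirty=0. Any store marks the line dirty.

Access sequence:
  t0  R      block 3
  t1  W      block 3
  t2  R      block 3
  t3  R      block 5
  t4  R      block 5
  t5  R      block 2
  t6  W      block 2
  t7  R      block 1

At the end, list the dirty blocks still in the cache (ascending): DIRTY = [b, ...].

0: R B3 → L1 miss [-]
1: W B3 → L1 hit [D]
2: R B3 → L1 hit [D]
3: R B5 → L1 miss wb→B3 [-]
4: R B5 → L1 hit [-]
5: R B2 → L0 miss [-]
6: W B2 → L0 hit [D]
7: R B1 → L1 miss [-]

DIRTY = [2]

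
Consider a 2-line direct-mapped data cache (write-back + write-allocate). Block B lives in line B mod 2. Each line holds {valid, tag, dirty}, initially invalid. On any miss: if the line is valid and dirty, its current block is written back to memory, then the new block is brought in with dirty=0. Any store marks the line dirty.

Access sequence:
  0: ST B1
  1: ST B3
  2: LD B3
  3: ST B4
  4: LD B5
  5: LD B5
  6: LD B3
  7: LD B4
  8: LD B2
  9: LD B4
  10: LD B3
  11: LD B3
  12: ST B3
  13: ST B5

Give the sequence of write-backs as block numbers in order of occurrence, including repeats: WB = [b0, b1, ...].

0: W B1 → L1 miss [D]
1: W B3 → L1 miss wb→B1 [D]
2: R B3 → L1 hit [D]
3: W B4 → L0 miss [D]
4: R B5 → L1 miss wb→B3 [-]
5: R B5 → L1 hit [-]
6: R B3 → L1 miss [-]
7: R B4 → L0 hit [D]
8: R B2 → L0 miss wb→B4 [-]
9: R B4 → L0 miss [-]
10: R B3 → L1 hit [-]
11: R B3 → L1 hit [-]
12: W B3 → L1 hit [D]
13: W B5 → L1 miss wb→B3 [D]

WB = [1, 3, 4, 3]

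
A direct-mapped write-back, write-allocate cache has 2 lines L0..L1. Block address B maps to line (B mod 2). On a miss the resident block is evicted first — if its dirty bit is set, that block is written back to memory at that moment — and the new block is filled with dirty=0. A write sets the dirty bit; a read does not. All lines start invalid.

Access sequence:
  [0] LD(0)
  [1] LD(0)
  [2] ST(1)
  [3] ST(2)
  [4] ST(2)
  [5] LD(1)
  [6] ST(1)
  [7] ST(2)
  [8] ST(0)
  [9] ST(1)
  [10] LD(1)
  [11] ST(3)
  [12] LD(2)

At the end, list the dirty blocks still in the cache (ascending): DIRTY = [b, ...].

DIRTY = [3]

0: R B0 -> L0 miss  d=-]
1: R B0 -> L0 hit  d=-]
2: W B1 -> L1 miss  d=D]
3: W B2 -> L0 miss  d=D]
4: W B2 -> L0 hit  d=D]
5: R B1 -> L1 hit  d=D]
6: W B1 -> L1 hit  d=D]
7: W B2 -> L0 hit  d=D]
8: W B0 -> L0 miss wb->B2  d=D]
9: W B1 -> L1 hit  d=D]
10: R B1 -> L1 hit  d=D]
11: W B3 -> L1 miss wb->B1  d=D]
12: R B2 -> L0 miss wb->B0  d=-]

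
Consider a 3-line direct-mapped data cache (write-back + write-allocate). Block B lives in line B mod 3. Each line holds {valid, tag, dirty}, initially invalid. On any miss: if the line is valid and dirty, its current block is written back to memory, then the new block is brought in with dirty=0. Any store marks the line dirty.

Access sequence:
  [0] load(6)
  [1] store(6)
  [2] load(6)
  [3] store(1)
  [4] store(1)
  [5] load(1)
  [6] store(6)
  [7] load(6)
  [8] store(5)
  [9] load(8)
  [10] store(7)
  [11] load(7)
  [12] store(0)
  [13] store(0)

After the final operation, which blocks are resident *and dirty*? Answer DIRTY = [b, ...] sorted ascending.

0: R B6 → L0 miss [-]
1: W B6 → L0 hit [D]
2: R B6 → L0 hit [D]
3: W B1 → L1 miss [D]
4: W B1 → L1 hit [D]
5: R B1 → L1 hit [D]
6: W B6 → L0 hit [D]
7: R B6 → L0 hit [D]
8: W B5 → L2 miss [D]
9: R B8 → L2 miss wb→B5 [-]
10: W B7 → L1 miss wb→B1 [D]
11: R B7 → L1 hit [D]
12: W B0 → L0 miss wb→B6 [D]
13: W B0 → L0 hit [D]

DIRTY = [0, 7]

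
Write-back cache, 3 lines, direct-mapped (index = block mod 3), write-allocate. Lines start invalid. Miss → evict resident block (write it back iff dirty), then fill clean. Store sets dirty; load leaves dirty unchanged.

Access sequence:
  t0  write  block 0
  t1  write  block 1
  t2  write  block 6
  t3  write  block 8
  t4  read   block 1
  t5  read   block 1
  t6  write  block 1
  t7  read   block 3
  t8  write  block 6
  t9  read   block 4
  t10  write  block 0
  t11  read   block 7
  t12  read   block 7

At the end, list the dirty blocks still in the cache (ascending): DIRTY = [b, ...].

DIRTY = [0, 8]

  0 | W B0 → L0 miss [D]
  1 | W B1 → L1 miss [D]
  2 | W B6 → L0 miss wb→B0 [D]
  3 | W B8 → L2 miss [D]
  4 | R B1 → L1 hit [D]
  5 | R B1 → L1 hit [D]
  6 | W B1 → L1 hit [D]
  7 | R B3 → L0 miss wb→B6 [-]
  8 | W B6 → L0 miss [D]
  9 | R B4 → L1 miss wb→B1 [-]
  10 | W B0 → L0 miss wb→B6 [D]
  11 | R B7 → L1 miss [-]
  12 | R B7 → L1 hit [-]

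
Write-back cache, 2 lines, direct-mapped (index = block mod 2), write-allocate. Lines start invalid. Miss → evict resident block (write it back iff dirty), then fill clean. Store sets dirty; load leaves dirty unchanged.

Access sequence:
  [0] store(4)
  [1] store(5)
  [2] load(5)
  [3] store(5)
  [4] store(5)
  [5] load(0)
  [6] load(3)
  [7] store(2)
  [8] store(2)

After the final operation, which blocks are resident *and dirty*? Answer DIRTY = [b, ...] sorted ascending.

0: W B4 -> L0 miss  d=D]
1: W B5 -> L1 miss  d=D]
2: R B5 -> L1 hit  d=D]
3: W B5 -> L1 hit  d=D]
4: W B5 -> L1 hit  d=D]
5: R B0 -> L0 miss wb->B4  d=-]
6: R B3 -> L1 miss wb->B5  d=-]
7: W B2 -> L0 miss  d=D]
8: W B2 -> L0 hit  d=D]

DIRTY = [2]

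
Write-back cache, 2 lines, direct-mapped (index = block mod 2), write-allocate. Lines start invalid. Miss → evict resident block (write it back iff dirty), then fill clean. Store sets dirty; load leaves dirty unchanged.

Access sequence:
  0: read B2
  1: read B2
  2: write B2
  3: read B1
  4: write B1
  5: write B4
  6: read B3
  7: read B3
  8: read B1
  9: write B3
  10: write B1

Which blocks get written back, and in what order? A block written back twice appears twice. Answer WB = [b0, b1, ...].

WB = [2, 1, 3]

0: R B2 -> L0 miss  d=-]
1: R B2 -> L0 hit  d=-]
2: W B2 -> L0 hit  d=D]
3: R B1 -> L1 miss  d=-]
4: W B1 -> L1 hit  d=D]
5: W B4 -> L0 miss wb->B2  d=D]
6: R B3 -> L1 miss wb->B1  d=-]
7: R B3 -> L1 hit  d=-]
8: R B1 -> L1 miss  d=-]
9: W B3 -> L1 miss  d=D]
10: W B1 -> L1 miss wb->B3  d=D]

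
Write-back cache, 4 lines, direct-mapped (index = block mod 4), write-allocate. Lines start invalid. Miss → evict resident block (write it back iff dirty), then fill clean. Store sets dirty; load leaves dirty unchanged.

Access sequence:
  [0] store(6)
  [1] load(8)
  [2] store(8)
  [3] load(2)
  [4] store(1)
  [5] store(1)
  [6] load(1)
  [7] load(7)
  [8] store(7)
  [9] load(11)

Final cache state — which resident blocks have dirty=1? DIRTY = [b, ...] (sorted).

DIRTY = [1, 8]

0: W B6 -> L2 miss  d=D]
1: R B8 -> L0 miss  d=-]
2: W B8 -> L0 hit  d=D]
3: R B2 -> L2 miss wb->B6  d=-]
4: W B1 -> L1 miss  d=D]
5: W B1 -> L1 hit  d=D]
6: R B1 -> L1 hit  d=D]
7: R B7 -> L3 miss  d=-]
8: W B7 -> L3 hit  d=D]
9: R B11 -> L3 miss wb->B7  d=-]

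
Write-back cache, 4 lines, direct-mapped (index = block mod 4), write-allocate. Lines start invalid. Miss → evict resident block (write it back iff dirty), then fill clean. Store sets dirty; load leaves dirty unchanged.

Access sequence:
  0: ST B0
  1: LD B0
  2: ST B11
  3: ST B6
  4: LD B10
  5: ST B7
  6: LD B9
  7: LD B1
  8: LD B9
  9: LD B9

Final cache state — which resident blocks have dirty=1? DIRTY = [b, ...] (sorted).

DIRTY = [0, 7]

  0 | W B0 → L0 miss [D]
  1 | R B0 → L0 hit [D]
  2 | W B11 → L3 miss [D]
  3 | W B6 → L2 miss [D]
  4 | R B10 → L2 miss wb→B6 [-]
  5 | W B7 → L3 miss wb→B11 [D]
  6 | R B9 → L1 miss [-]
  7 | R B1 → L1 miss [-]
  8 | R B9 → L1 miss [-]
  9 | R B9 → L1 hit [-]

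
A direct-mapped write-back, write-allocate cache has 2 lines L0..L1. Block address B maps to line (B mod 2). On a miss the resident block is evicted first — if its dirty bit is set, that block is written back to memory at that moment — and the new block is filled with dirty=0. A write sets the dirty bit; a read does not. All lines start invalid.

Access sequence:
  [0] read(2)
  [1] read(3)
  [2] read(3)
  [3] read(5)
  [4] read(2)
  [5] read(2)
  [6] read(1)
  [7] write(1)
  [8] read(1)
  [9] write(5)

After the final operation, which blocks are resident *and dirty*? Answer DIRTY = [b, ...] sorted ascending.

  0 | R B2 → L0 miss [-]
  1 | R B3 → L1 miss [-]
  2 | R B3 → L1 hit [-]
  3 | R B5 → L1 miss [-]
  4 | R B2 → L0 hit [-]
  5 | R B2 → L0 hit [-]
  6 | R B1 → L1 miss [-]
  7 | W B1 → L1 hit [D]
  8 | R B1 → L1 hit [D]
  9 | W B5 → L1 miss wb→B1 [D]

DIRTY = [5]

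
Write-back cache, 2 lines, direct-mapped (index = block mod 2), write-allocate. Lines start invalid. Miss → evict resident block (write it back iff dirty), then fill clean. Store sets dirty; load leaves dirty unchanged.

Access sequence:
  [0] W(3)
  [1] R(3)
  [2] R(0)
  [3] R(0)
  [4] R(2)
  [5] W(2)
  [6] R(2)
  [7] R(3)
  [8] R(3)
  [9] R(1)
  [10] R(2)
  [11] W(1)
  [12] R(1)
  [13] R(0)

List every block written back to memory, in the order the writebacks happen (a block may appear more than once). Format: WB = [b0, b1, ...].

WB = [3, 2]

0: W B3 → L1 miss [D]
1: R B3 → L1 hit [D]
2: R B0 → L0 miss [-]
3: R B0 → L0 hit [-]
4: R B2 → L0 miss [-]
5: W B2 → L0 hit [D]
6: R B2 → L0 hit [D]
7: R B3 → L1 hit [D]
8: R B3 → L1 hit [D]
9: R B1 → L1 miss wb→B3 [-]
10: R B2 → L0 hit [D]
11: W B1 → L1 hit [D]
12: R B1 → L1 hit [D]
13: R B0 → L0 miss wb→B2 [-]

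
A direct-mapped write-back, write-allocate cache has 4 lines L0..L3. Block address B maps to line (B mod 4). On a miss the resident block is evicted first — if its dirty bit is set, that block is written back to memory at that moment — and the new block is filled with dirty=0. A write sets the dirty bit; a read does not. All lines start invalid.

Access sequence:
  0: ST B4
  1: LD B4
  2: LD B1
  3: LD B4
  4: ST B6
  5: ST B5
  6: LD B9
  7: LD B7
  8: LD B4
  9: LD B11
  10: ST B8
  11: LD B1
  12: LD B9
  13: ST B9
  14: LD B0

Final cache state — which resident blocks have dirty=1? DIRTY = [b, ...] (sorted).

0: W B4 → L0 miss [D]
1: R B4 → L0 hit [D]
2: R B1 → L1 miss [-]
3: R B4 → L0 hit [D]
4: W B6 → L2 miss [D]
5: W B5 → L1 miss [D]
6: R B9 → L1 miss wb→B5 [-]
7: R B7 → L3 miss [-]
8: R B4 → L0 hit [D]
9: R B11 → L3 miss [-]
10: W B8 → L0 miss wb→B4 [D]
11: R B1 → L1 miss [-]
12: R B9 → L1 miss [-]
13: W B9 → L1 hit [D]
14: R B0 → L0 miss wb→B8 [-]

DIRTY = [6, 9]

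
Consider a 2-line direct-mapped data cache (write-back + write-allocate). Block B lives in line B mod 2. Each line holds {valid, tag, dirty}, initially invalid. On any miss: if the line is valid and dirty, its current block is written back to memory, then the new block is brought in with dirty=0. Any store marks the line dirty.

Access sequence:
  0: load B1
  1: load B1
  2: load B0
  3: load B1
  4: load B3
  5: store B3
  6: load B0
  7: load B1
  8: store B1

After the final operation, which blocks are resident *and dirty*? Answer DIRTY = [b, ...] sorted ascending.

DIRTY = [1]

0: R B1 → L1 miss [-]
1: R B1 → L1 hit [-]
2: R B0 → L0 miss [-]
3: R B1 → L1 hit [-]
4: R B3 → L1 miss [-]
5: W B3 → L1 hit [D]
6: R B0 → L0 hit [-]
7: R B1 → L1 miss wb→B3 [-]
8: W B1 → L1 hit [D]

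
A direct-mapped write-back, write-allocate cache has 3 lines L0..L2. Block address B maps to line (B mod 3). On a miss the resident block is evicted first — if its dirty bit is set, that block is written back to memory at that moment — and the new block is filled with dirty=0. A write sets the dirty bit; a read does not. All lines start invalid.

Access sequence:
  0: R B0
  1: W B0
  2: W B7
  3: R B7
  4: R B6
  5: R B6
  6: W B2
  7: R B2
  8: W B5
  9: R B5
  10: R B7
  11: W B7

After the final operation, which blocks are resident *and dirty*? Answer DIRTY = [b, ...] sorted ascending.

DIRTY = [5, 7]

0: R B0 -> L0 miss  d=-]
1: W B0 -> L0 hit  d=D]
2: W B7 -> L1 miss  d=D]
3: R B7 -> L1 hit  d=D]
4: R B6 -> L0 miss wb->B0  d=-]
5: R B6 -> L0 hit  d=-]
6: W B2 -> L2 miss  d=D]
7: R B2 -> L2 hit  d=D]
8: W B5 -> L2 miss wb->B2  d=D]
9: R B5 -> L2 hit  d=D]
10: R B7 -> L1 hit  d=D]
11: W B7 -> L1 hit  d=D]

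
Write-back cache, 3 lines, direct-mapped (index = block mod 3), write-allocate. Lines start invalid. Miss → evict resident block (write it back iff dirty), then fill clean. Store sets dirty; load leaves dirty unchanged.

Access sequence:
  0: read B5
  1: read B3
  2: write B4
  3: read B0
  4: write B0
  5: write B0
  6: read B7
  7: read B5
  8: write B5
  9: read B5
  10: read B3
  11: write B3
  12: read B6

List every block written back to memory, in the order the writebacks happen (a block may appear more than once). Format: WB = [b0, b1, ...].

0: R B5 -> L2 miss  d=-]
1: R B3 -> L0 miss  d=-]
2: W B4 -> L1 miss  d=D]
3: R B0 -> L0 miss  d=-]
4: W B0 -> L0 hit  d=D]
5: W B0 -> L0 hit  d=D]
6: R B7 -> L1 miss wb->B4  d=-]
7: R B5 -> L2 hit  d=-]
8: W B5 -> L2 hit  d=D]
9: R B5 -> L2 hit  d=D]
10: R B3 -> L0 miss wb->B0  d=-]
11: W B3 -> L0 hit  d=D]
12: R B6 -> L0 miss wb->B3  d=-]

WB = [4, 0, 3]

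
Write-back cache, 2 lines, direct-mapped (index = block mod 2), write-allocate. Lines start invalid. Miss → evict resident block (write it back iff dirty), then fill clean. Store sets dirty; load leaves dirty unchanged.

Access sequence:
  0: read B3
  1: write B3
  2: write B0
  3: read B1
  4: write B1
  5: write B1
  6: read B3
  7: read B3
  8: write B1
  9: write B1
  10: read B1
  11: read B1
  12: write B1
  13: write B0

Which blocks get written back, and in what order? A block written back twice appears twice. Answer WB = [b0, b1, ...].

WB = [3, 1]

0: R B3 → L1 miss [-]
1: W B3 → L1 hit [D]
2: W B0 → L0 miss [D]
3: R B1 → L1 miss wb→B3 [-]
4: W B1 → L1 hit [D]
5: W B1 → L1 hit [D]
6: R B3 → L1 miss wb→B1 [-]
7: R B3 → L1 hit [-]
8: W B1 → L1 miss [D]
9: W B1 → L1 hit [D]
10: R B1 → L1 hit [D]
11: R B1 → L1 hit [D]
12: W B1 → L1 hit [D]
13: W B0 → L0 hit [D]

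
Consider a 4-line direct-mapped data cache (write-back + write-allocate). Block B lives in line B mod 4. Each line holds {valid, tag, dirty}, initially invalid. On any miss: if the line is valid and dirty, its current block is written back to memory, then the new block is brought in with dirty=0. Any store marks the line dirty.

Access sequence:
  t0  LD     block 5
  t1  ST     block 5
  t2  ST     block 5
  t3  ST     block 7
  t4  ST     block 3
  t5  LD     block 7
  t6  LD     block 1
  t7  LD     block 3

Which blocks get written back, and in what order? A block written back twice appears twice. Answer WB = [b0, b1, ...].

WB = [7, 3, 5]

  0 | R B5 → L1 miss [-]
  1 | W B5 → L1 hit [D]
  2 | W B5 → L1 hit [D]
  3 | W B7 → L3 miss [D]
  4 | W B3 → L3 miss wb→B7 [D]
  5 | R B7 → L3 miss wb→B3 [-]
  6 | R B1 → L1 miss wb→B5 [-]
  7 | R B3 → L3 miss [-]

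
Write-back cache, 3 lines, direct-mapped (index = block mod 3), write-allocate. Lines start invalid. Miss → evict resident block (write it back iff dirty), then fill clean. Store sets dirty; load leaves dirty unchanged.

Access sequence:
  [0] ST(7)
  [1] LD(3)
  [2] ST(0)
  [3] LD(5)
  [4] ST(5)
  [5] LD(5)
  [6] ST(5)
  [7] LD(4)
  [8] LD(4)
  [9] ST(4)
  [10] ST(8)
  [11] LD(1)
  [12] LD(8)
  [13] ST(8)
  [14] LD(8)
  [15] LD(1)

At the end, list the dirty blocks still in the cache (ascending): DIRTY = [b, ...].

0: W B7 -> L1 miss  d=D]
1: R B3 -> L0 miss  d=-]
2: W B0 -> L0 miss  d=D]
3: R B5 -> L2 miss  d=-]
4: W B5 -> L2 hit  d=D]
5: R B5 -> L2 hit  d=D]
6: W B5 -> L2 hit  d=D]
7: R B4 -> L1 miss wb->B7  d=-]
8: R B4 -> L1 hit  d=-]
9: W B4 -> L1 hit  d=D]
10: W B8 -> L2 miss wb->B5  d=D]
11: R B1 -> L1 miss wb->B4  d=-]
12: R B8 -> L2 hit  d=D]
13: W B8 -> L2 hit  d=D]
14: R B8 -> L2 hit  d=D]
15: R B1 -> L1 hit  d=-]

DIRTY = [0, 8]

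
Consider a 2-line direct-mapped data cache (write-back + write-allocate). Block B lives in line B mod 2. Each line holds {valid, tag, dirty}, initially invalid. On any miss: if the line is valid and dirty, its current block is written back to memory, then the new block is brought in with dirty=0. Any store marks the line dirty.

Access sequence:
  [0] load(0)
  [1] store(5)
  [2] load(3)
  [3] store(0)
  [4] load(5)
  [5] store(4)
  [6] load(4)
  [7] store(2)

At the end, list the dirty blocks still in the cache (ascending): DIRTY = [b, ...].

DIRTY = [2]

  0 | R B0 → L0 miss [-]
  1 | W B5 → L1 miss [D]
  2 | R B3 → L1 miss wb→B5 [-]
  3 | W B0 → L0 hit [D]
  4 | R B5 → L1 miss [-]
  5 | W B4 → L0 miss wb→B0 [D]
  6 | R B4 → L0 hit [D]
  7 | W B2 → L0 miss wb→B4 [D]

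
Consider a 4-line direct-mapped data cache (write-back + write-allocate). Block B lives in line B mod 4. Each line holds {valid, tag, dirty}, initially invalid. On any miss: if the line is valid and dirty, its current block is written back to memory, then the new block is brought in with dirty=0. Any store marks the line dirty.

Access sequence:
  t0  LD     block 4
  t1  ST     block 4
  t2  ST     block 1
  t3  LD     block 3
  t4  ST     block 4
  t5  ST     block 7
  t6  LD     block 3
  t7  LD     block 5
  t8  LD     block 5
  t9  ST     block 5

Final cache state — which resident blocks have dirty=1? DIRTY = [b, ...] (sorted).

DIRTY = [4, 5]

0: R B4 -> L0 miss  d=-]
1: W B4 -> L0 hit  d=D]
2: W B1 -> L1 miss  d=D]
3: R B3 -> L3 miss  d=-]
4: W B4 -> L0 hit  d=D]
5: W B7 -> L3 miss  d=D]
6: R B3 -> L3 miss wb->B7  d=-]
7: R B5 -> L1 miss wb->B1  d=-]
8: R B5 -> L1 hit  d=-]
9: W B5 -> L1 hit  d=D]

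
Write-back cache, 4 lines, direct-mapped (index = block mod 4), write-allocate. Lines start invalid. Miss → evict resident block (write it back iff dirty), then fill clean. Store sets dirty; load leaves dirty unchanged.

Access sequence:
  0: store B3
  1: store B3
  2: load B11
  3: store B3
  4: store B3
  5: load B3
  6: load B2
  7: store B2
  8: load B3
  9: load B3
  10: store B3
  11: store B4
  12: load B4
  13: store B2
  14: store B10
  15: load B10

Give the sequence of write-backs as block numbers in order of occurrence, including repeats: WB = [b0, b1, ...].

0: W B3 -> L3 miss  d=D]
1: W B3 -> L3 hit  d=D]
2: R B11 -> L3 miss wb->B3  d=-]
3: W B3 -> L3 miss  d=D]
4: W B3 -> L3 hit  d=D]
5: R B3 -> L3 hit  d=D]
6: R B2 -> L2 miss  d=-]
7: W B2 -> L2 hit  d=D]
8: R B3 -> L3 hit  d=D]
9: R B3 -> L3 hit  d=D]
10: W B3 -> L3 hit  d=D]
11: W B4 -> L0 miss  d=D]
12: R B4 -> L0 hit  d=D]
13: W B2 -> L2 hit  d=D]
14: W B10 -> L2 miss wb->B2  d=D]
15: R B10 -> L2 hit  d=D]

WB = [3, 2]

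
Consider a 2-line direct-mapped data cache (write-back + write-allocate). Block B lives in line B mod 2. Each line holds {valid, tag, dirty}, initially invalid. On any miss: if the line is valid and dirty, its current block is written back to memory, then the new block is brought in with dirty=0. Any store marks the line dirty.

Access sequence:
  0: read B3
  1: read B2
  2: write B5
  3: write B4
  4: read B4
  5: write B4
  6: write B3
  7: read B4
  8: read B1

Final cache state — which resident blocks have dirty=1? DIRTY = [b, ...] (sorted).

DIRTY = [4]

0: R B3 -> L1 miss  d=-]
1: R B2 -> L0 miss  d=-]
2: W B5 -> L1 miss  d=D]
3: W B4 -> L0 miss  d=D]
4: R B4 -> L0 hit  d=D]
5: W B4 -> L0 hit  d=D]
6: W B3 -> L1 miss wb->B5  d=D]
7: R B4 -> L0 hit  d=D]
8: R B1 -> L1 miss wb->B3  d=-]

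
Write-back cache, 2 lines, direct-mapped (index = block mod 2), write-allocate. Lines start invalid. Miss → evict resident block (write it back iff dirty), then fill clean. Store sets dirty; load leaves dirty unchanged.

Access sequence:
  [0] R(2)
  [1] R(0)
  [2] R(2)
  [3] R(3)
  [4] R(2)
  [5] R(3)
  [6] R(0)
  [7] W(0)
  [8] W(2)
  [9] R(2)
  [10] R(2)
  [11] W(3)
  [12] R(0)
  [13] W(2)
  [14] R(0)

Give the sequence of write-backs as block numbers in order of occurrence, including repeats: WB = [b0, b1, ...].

WB = [0, 2, 2]

0: R B2 -> L0 miss  d=-]
1: R B0 -> L0 miss  d=-]
2: R B2 -> L0 miss  d=-]
3: R B3 -> L1 miss  d=-]
4: R B2 -> L0 hit  d=-]
5: R B3 -> L1 hit  d=-]
6: R B0 -> L0 miss  d=-]
7: W B0 -> L0 hit  d=D]
8: W B2 -> L0 miss wb->B0  d=D]
9: R B2 -> L0 hit  d=D]
10: R B2 -> L0 hit  d=D]
11: W B3 -> L1 hit  d=D]
12: R B0 -> L0 miss wb->B2  d=-]
13: W B2 -> L0 miss  d=D]
14: R B0 -> L0 miss wb->B2  d=-]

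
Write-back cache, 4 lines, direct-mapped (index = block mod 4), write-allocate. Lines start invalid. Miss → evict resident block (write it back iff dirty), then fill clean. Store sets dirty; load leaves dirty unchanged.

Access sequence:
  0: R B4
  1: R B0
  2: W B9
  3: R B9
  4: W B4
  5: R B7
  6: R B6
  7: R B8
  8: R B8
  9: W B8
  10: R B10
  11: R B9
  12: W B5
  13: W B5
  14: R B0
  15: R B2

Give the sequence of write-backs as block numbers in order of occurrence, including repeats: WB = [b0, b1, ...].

WB = [4, 9, 8]

  0 | R B4 → L0 miss [-]
  1 | R B0 → L0 miss [-]
  2 | W B9 → L1 miss [D]
  3 | R B9 → L1 hit [D]
  4 | W B4 → L0 miss [D]
  5 | R B7 → L3 miss [-]
  6 | R B6 → L2 miss [-]
  7 | R B8 → L0 miss wb→B4 [-]
  8 | R B8 → L0 hit [-]
  9 | W B8 → L0 hit [D]
  10 | R B10 → L2 miss [-]
  11 | R B9 → L1 hit [D]
  12 | W B5 → L1 miss wb→B9 [D]
  13 | W B5 → L1 hit [D]
  14 | R B0 → L0 miss wb→B8 [-]
  15 | R B2 → L2 miss [-]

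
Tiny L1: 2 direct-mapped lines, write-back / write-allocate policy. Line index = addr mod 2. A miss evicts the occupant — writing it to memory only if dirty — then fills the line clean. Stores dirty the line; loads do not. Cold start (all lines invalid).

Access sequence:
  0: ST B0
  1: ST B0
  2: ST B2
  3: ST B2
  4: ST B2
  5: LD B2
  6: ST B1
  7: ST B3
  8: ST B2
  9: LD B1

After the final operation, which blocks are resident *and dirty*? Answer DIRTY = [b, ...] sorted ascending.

DIRTY = [2]

  0 | W B0 → L0 miss [D]
  1 | W B0 → L0 hit [D]
  2 | W B2 → L0 miss wb→B0 [D]
  3 | W B2 → L0 hit [D]
  4 | W B2 → L0 hit [D]
  5 | R B2 → L0 hit [D]
  6 | W B1 → L1 miss [D]
  7 | W B3 → L1 miss wb→B1 [D]
  8 | W B2 → L0 hit [D]
  9 | R B1 → L1 miss wb→B3 [-]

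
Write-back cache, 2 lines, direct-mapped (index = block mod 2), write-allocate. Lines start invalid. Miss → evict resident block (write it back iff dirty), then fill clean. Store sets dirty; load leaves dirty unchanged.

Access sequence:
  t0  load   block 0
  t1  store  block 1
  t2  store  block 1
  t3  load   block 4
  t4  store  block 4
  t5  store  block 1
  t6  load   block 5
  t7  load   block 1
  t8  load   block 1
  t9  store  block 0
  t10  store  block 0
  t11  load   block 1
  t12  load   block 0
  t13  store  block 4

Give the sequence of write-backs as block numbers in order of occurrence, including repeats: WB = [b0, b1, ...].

WB = [1, 4, 0]

  0 | R B0 → L0 miss [-]
  1 | W B1 → L1 miss [D]
  2 | W B1 → L1 hit [D]
  3 | R B4 → L0 miss [-]
  4 | W B4 → L0 hit [D]
  5 | W B1 → L1 hit [D]
  6 | R B5 → L1 miss wb→B1 [-]
  7 | R B1 → L1 miss [-]
  8 | R B1 → L1 hit [-]
  9 | W B0 → L0 miss wb→B4 [D]
  10 | W B0 → L0 hit [D]
  11 | R B1 → L1 hit [-]
  12 | R B0 → L0 hit [D]
  13 | W B4 → L0 miss wb→B0 [D]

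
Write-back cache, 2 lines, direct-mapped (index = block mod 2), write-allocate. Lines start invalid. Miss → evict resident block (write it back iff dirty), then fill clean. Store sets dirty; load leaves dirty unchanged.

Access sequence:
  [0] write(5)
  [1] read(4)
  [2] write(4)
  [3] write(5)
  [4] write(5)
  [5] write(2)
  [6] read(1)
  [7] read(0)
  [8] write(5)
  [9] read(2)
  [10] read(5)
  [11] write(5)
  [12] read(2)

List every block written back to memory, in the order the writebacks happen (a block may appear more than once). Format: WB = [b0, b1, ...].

  0 | W B5 → L1 miss [D]
  1 | R B4 → L0 miss [-]
  2 | W B4 → L0 hit [D]
  3 | W B5 → L1 hit [D]
  4 | W B5 → L1 hit [D]
  5 | W B2 → L0 miss wb→B4 [D]
  6 | R B1 → L1 miss wb→B5 [-]
  7 | R B0 → L0 miss wb→B2 [-]
  8 | W B5 → L1 miss [D]
  9 | R B2 → L0 miss [-]
  10 | R B5 → L1 hit [D]
  11 | W B5 → L1 hit [D]
  12 | R B2 → L0 hit [-]

WB = [4, 5, 2]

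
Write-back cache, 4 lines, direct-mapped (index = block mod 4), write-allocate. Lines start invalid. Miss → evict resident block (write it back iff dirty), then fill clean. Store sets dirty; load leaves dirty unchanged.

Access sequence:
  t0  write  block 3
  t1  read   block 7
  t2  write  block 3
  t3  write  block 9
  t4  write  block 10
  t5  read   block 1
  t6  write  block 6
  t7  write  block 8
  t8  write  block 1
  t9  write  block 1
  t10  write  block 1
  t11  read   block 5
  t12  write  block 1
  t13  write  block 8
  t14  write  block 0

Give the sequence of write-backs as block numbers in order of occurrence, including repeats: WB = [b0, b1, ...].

WB = [3, 9, 10, 1, 8]

  0 | W B3 → L3 miss [D]
  1 | R B7 → L3 miss wb→B3 [-]
  2 | W B3 → L3 miss [D]
  3 | W B9 → L1 miss [D]
  4 | W B10 → L2 miss [D]
  5 | R B1 → L1 miss wb→B9 [-]
  6 | W B6 → L2 miss wb→B10 [D]
  7 | W B8 → L0 miss [D]
  8 | W B1 → L1 hit [D]
  9 | W B1 → L1 hit [D]
  10 | W B1 → L1 hit [D]
  11 | R B5 → L1 miss wb→B1 [-]
  12 | W B1 → L1 miss [D]
  13 | W B8 → L0 hit [D]
  14 | W B0 → L0 miss wb→B8 [D]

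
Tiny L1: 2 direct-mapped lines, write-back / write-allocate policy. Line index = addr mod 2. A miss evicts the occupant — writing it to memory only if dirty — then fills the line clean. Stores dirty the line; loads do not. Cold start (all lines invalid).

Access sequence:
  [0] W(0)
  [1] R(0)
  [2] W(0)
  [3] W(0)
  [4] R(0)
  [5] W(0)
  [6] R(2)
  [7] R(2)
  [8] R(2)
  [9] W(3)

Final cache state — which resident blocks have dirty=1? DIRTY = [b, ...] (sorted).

  0 | W B0 → L0 miss [D]
  1 | R B0 → L0 hit [D]
  2 | W B0 → L0 hit [D]
  3 | W B0 → L0 hit [D]
  4 | R B0 → L0 hit [D]
  5 | W B0 → L0 hit [D]
  6 | R B2 → L0 miss wb→B0 [-]
  7 | R B2 → L0 hit [-]
  8 | R B2 → L0 hit [-]
  9 | W B3 → L1 miss [D]

DIRTY = [3]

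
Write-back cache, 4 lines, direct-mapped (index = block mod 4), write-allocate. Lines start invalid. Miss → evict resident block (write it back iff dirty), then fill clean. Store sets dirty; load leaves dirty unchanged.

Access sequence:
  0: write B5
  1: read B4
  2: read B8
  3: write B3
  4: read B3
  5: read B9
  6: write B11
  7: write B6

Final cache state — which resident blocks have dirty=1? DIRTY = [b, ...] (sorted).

DIRTY = [6, 11]

  0 | W B5 → L1 miss [D]
  1 | R B4 → L0 miss [-]
  2 | R B8 → L0 miss [-]
  3 | W B3 → L3 miss [D]
  4 | R B3 → L3 hit [D]
  5 | R B9 → L1 miss wb→B5 [-]
  6 | W B11 → L3 miss wb→B3 [D]
  7 | W B6 → L2 miss [D]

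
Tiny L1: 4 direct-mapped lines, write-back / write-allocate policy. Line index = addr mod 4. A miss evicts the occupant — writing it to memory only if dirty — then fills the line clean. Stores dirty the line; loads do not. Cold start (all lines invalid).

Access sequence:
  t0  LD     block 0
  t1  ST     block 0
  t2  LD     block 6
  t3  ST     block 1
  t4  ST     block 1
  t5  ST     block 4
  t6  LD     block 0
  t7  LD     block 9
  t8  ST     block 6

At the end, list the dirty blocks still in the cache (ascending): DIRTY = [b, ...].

0: R B0 -> L0 miss  d=-]
1: W B0 -> L0 hit  d=D]
2: R B6 -> L2 miss  d=-]
3: W B1 -> L1 miss  d=D]
4: W B1 -> L1 hit  d=D]
5: W B4 -> L0 miss wb->B0  d=D]
6: R B0 -> L0 miss wb->B4  d=-]
7: R B9 -> L1 miss wb->B1  d=-]
8: W B6 -> L2 hit  d=D]

DIRTY = [6]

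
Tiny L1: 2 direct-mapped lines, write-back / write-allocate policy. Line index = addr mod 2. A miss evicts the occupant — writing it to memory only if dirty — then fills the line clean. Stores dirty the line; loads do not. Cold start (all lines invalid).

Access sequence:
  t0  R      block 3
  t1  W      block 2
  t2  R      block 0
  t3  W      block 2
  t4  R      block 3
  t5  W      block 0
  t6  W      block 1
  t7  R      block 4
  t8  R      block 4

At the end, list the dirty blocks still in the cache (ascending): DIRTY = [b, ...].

DIRTY = [1]

  0 | R B3 → L1 miss [-]
  1 | W B2 → L0 miss [D]
  2 | R B0 → L0 miss wb→B2 [-]
  3 | W B2 → L0 miss [D]
  4 | R B3 → L1 hit [-]
  5 | W B0 → L0 miss wb→B2 [D]
  6 | W B1 → L1 miss [D]
  7 | R B4 → L0 miss wb→B0 [-]
  8 | R B4 → L0 hit [-]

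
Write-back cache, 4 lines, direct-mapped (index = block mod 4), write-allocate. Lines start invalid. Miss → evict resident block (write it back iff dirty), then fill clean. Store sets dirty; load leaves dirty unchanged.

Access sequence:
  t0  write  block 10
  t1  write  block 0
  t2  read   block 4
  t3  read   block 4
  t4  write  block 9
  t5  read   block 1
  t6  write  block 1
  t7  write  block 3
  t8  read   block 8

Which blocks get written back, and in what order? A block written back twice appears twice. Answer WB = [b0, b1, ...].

  0 | W B10 → L2 miss [D]
  1 | W B0 → L0 miss [D]
  2 | R B4 → L0 miss wb→B0 [-]
  3 | R B4 → L0 hit [-]
  4 | W B9 → L1 miss [D]
  5 | R B1 → L1 miss wb→B9 [-]
  6 | W B1 → L1 hit [D]
  7 | W B3 → L3 miss [D]
  8 | R B8 → L0 miss [-]

WB = [0, 9]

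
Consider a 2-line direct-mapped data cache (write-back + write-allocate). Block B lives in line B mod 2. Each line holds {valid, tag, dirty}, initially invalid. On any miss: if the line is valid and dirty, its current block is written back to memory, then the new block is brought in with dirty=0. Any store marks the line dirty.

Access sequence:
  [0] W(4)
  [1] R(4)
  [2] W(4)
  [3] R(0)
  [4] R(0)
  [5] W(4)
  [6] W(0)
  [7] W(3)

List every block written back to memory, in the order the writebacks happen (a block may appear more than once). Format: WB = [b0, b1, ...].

0: W B4 → L0 miss [D]
1: R B4 → L0 hit [D]
2: W B4 → L0 hit [D]
3: R B0 → L0 miss wb→B4 [-]
4: R B0 → L0 hit [-]
5: W B4 → L0 miss [D]
6: W B0 → L0 miss wb→B4 [D]
7: W B3 → L1 miss [D]

WB = [4, 4]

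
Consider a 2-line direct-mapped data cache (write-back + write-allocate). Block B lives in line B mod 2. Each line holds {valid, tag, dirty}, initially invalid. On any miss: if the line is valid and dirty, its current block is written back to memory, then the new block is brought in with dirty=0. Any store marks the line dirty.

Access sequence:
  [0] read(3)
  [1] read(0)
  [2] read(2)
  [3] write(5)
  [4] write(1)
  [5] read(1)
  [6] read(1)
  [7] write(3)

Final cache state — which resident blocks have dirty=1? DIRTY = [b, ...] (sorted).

DIRTY = [3]

  0 | R B3 → L1 miss [-]
  1 | R B0 → L0 miss [-]
  2 | R B2 → L0 miss [-]
  3 | W B5 → L1 miss [D]
  4 | W B1 → L1 miss wb→B5 [D]
  5 | R B1 → L1 hit [D]
  6 | R B1 → L1 hit [D]
  7 | W B3 → L1 miss wb→B1 [D]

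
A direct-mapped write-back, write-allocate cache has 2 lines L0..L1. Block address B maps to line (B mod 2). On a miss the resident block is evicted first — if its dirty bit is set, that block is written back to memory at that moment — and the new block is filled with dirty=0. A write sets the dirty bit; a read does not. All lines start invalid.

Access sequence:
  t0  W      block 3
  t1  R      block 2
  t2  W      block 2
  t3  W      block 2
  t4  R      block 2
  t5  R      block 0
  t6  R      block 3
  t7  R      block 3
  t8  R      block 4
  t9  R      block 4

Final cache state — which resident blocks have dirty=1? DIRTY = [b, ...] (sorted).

0: W B3 -> L1 miss  d=D]
1: R B2 -> L0 miss  d=-]
2: W B2 -> L0 hit  d=D]
3: W B2 -> L0 hit  d=D]
4: R B2 -> L0 hit  d=D]
5: R B0 -> L0 miss wb->B2  d=-]
6: R B3 -> L1 hit  d=D]
7: R B3 -> L1 hit  d=D]
8: R B4 -> L0 miss  d=-]
9: R B4 -> L0 hit  d=-]

DIRTY = [3]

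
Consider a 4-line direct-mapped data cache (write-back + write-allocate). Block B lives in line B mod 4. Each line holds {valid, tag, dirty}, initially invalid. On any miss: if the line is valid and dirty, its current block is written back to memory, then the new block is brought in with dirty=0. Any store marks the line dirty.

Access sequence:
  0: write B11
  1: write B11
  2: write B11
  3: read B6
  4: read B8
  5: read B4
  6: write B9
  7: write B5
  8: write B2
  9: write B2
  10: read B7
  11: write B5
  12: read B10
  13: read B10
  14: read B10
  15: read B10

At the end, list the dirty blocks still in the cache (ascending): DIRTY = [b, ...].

0: W B11 -> L3 miss  d=D]
1: W B11 -> L3 hit  d=D]
2: W B11 -> L3 hit  d=D]
3: R B6 -> L2 miss  d=-]
4: R B8 -> L0 miss  d=-]
5: R B4 -> L0 miss  d=-]
6: W B9 -> L1 miss  d=D]
7: W B5 -> L1 miss wb->B9  d=D]
8: W B2 -> L2 miss  d=D]
9: W B2 -> L2 hit  d=D]
10: R B7 -> L3 miss wb->B11  d=-]
11: W B5 -> L1 hit  d=D]
12: R B10 -> L2 miss wb->B2  d=-]
13: R B10 -> L2 hit  d=-]
14: R B10 -> L2 hit  d=-]
15: R B10 -> L2 hit  d=-]

DIRTY = [5]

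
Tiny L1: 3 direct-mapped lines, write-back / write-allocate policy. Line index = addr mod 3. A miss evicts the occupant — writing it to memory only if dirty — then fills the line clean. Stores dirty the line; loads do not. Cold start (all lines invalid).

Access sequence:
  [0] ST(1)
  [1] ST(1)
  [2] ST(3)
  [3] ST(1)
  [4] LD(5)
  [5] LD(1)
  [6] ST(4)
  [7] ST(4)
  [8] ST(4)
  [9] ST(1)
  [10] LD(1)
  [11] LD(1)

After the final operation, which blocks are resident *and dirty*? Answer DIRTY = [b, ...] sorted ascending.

  0 | W B1 → L1 miss [D]
  1 | W B1 → L1 hit [D]
  2 | W B3 → L0 miss [D]
  3 | W B1 → L1 hit [D]
  4 | R B5 → L2 miss [-]
  5 | R B1 → L1 hit [D]
  6 | W B4 → L1 miss wb→B1 [D]
  7 | W B4 → L1 hit [D]
  8 | W B4 → L1 hit [D]
  9 | W B1 → L1 miss wb→B4 [D]
  10 | R B1 → L1 hit [D]
  11 | R B1 → L1 hit [D]

DIRTY = [1, 3]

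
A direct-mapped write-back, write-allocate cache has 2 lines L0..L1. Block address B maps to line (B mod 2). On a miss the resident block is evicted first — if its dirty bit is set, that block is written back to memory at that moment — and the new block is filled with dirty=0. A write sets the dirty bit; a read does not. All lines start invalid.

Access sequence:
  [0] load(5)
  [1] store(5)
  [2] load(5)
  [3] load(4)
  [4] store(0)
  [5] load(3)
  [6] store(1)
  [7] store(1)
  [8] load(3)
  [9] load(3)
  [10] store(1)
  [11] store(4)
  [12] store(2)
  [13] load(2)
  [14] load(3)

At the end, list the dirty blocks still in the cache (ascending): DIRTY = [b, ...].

0: R B5 → L1 miss [-]
1: W B5 → L1 hit [D]
2: R B5 → L1 hit [D]
3: R B4 → L0 miss [-]
4: W B0 → L0 miss [D]
5: R B3 → L1 miss wb→B5 [-]
6: W B1 → L1 miss [D]
7: W B1 → L1 hit [D]
8: R B3 → L1 miss wb→B1 [-]
9: R B3 → L1 hit [-]
10: W B1 → L1 miss [D]
11: W B4 → L0 miss wb→B0 [D]
12: W B2 → L0 miss wb→B4 [D]
13: R B2 → L0 hit [D]
14: R B3 → L1 miss wb→B1 [-]

DIRTY = [2]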